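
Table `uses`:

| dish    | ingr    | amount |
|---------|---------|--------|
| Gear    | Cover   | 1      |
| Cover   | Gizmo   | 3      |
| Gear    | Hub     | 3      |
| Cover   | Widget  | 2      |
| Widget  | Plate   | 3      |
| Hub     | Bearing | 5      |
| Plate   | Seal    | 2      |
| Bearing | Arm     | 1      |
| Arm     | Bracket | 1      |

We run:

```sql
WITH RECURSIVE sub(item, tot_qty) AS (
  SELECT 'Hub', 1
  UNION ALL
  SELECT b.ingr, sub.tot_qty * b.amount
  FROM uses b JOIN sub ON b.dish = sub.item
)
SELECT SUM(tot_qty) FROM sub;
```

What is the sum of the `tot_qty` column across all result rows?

Base: (Hub, tot_qty=1).
Iteration 1: components of {Hub} -> Bearing = 1*5 = 5.
Iteration 2: components of {Bearing} -> Arm = 5*1 = 5.
Iteration 3: components of {Arm} -> Bracket = 5*1 = 5.
Iteration 4: no further components; recursion stops.
SUM(tot_qty) = 1 + 5 + 5 + 5 = 16.

16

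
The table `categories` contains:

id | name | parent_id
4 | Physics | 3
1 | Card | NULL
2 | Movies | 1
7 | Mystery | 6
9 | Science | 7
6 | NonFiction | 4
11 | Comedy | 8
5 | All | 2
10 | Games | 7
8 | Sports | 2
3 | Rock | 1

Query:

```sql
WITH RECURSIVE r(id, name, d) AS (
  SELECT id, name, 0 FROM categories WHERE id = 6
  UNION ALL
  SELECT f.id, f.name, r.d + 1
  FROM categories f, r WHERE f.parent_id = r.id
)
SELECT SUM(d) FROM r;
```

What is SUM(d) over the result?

5

Base: id=6 (NonFiction) at d 0.
Iteration 1: rows with parent_id in {6} -> Mystery (id 7, d 1).
Iteration 2: rows with parent_id in {7} -> Science (id 9, d 2), Games (id 10, d 2).
Iteration 3: no rows with parent_id in {9,10}; recursion stops.
SUM(d) = 0 + 1 + 2 + 2 = 5.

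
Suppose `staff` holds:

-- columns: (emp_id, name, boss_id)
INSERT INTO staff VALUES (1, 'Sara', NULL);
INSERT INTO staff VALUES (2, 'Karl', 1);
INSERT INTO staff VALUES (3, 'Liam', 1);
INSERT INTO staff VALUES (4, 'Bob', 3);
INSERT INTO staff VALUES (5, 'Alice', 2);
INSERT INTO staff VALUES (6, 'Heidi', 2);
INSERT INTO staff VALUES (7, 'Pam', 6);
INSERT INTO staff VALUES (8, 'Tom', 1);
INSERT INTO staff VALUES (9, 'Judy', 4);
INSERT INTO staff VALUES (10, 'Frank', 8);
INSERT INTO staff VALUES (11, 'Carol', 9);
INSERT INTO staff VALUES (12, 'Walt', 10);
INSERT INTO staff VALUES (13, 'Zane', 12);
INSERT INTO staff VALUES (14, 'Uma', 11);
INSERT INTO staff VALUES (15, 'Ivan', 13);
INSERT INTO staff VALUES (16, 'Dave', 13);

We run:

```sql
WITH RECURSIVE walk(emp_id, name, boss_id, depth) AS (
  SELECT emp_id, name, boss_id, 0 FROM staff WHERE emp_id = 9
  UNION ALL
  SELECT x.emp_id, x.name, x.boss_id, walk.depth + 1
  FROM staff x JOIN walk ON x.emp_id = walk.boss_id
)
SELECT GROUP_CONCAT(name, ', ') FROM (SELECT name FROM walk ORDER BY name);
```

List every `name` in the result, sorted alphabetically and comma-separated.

Base: emp_id=9 (Judy), boss_id=4, depth 0.
Iteration 1: join on emp_id=4 -> Bob (id 4, boss_id=3, depth 1).
Iteration 2: join on emp_id=3 -> Liam (id 3, boss_id=1, depth 2).
Iteration 3: join on emp_id=1 -> Sara (id 1, boss_id=NULL, depth 3).
Iteration 4: boss_id is NULL; no match; recursion stops.

Bob, Judy, Liam, Sara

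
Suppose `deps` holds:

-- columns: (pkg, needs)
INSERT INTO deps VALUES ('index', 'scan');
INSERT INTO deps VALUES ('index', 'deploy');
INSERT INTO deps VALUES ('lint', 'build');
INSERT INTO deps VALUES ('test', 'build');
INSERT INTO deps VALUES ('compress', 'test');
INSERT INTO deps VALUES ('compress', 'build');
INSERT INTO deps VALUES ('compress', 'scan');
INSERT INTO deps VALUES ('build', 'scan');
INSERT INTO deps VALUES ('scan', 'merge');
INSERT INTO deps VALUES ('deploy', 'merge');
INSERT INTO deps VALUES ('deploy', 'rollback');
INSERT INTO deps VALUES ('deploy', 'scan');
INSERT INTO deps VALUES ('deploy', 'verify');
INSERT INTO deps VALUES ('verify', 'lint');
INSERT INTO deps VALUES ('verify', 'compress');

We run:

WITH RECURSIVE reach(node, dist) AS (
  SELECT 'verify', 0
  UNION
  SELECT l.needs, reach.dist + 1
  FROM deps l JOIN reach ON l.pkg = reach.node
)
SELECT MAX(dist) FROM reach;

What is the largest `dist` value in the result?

5

Base: (verify, dist=0).
Iteration 1: edges from {verify} -> (compress, dist=1), (lint, dist=1).
Iteration 2: edges from {compress,lint} -> (build, dist=2), (scan, dist=2), (test, dist=2). [UNION drops 1 duplicate row(s)]
Iteration 3: edges from {build,scan,test} -> (build, dist=3), (merge, dist=3), (scan, dist=3).
Iteration 4: edges from {build,merge,scan} -> (merge, dist=4), (scan, dist=4).
Iteration 5: edges from {merge,scan} -> (merge, dist=5).
Iteration 6: no outgoing edges from {merge}; recursion stops.
dist values: 0, 1, 1, 2, 2, 2, 3, 3, 3, 4, 4, 5; the maximum is 5.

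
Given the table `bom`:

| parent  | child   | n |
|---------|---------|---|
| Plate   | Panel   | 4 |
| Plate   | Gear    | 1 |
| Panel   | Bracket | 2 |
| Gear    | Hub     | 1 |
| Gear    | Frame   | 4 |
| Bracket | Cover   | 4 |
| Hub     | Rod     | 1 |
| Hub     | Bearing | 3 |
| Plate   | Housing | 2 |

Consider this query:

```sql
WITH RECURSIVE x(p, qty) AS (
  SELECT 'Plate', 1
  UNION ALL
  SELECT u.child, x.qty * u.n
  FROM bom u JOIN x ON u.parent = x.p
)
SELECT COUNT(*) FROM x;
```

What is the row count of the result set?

Base: (Plate, qty=1).
Iteration 1: components of {Plate} -> Gear = 1*1 = 1, Housing = 1*2 = 2, Panel = 1*4 = 4.
Iteration 2: components of {Gear,Housing,Panel} -> Bracket = 4*2 = 8, Frame = 1*4 = 4, Hub = 1*1 = 1.
Iteration 3: components of {Bracket,Frame,Hub} -> Bearing = 1*3 = 3, Cover = 8*4 = 32, Rod = 1*1 = 1.
Iteration 4: no further components; recursion stops.
Total rows emitted: 10.

10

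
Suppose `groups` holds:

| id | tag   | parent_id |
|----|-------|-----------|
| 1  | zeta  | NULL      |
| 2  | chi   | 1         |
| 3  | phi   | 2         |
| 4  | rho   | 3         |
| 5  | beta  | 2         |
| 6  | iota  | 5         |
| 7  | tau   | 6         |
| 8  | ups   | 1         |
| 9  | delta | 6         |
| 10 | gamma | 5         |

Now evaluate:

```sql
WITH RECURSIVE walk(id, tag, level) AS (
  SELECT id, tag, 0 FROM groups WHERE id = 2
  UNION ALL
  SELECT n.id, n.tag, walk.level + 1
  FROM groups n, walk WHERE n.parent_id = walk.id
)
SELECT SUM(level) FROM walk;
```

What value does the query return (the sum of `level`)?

Base: id=2 (chi) at level 0.
Iteration 1: rows with parent_id in {2} -> phi (id 3, level 1), beta (id 5, level 1).
Iteration 2: rows with parent_id in {3,5} -> rho (id 4, level 2), iota (id 6, level 2), gamma (id 10, level 2).
Iteration 3: rows with parent_id in {4,6,10} -> tau (id 7, level 3), delta (id 9, level 3).
Iteration 4: no rows with parent_id in {7,9}; recursion stops.
SUM(level) = 0 + 1 + 1 + 2 + 2 + 2 + 3 + 3 = 14.

14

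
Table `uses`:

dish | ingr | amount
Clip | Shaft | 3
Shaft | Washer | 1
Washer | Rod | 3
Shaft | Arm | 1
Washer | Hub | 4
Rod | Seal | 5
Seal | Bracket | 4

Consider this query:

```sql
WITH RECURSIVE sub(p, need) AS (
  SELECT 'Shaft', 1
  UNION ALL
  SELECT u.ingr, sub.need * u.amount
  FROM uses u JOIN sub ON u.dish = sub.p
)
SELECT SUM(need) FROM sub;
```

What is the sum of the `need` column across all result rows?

85

Base: (Shaft, need=1).
Iteration 1: components of {Shaft} -> Arm = 1*1 = 1, Washer = 1*1 = 1.
Iteration 2: components of {Arm,Washer} -> Hub = 1*4 = 4, Rod = 1*3 = 3.
Iteration 3: components of {Hub,Rod} -> Seal = 3*5 = 15.
Iteration 4: components of {Seal} -> Bracket = 15*4 = 60.
Iteration 5: no further components; recursion stops.
SUM(need) = 1 + 1 + 1 + 3 + 4 + 15 + 60 = 85.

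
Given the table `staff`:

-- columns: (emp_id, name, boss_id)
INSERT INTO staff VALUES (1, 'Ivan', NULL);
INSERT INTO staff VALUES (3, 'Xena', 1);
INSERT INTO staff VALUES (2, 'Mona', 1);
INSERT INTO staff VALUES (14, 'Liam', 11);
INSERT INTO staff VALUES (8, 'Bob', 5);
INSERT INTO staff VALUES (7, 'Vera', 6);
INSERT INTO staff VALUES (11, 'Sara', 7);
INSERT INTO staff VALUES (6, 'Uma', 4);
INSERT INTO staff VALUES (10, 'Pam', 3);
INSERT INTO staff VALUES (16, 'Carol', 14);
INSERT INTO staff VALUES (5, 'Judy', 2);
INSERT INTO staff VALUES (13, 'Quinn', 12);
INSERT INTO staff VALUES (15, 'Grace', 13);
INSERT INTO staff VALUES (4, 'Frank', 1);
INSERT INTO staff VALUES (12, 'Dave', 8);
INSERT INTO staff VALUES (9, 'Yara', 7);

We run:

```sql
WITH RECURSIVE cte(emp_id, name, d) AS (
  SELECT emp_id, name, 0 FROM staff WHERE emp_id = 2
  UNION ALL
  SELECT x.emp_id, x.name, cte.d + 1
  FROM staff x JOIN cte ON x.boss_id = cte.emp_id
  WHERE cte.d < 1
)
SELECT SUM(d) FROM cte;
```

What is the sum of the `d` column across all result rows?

1

Base: emp_id=2 (Mona) at d 0.
Iteration 1: rows with boss_id in {2} -> Judy (id 5, d 1).
Iteration 2: d < 1 fails for all current rows; recursion stops.
SUM(d) = 0 + 1 = 1.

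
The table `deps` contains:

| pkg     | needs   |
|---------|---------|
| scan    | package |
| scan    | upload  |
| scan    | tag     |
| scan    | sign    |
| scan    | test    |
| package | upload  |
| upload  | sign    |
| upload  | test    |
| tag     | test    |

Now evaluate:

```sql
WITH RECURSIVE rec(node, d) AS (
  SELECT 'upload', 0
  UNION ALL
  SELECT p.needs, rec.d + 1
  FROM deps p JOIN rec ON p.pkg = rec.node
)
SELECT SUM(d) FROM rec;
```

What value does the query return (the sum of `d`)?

2

Base: (upload, d=0).
Iteration 1: edges from {upload} -> (sign, d=1), (test, d=1).
Iteration 2: no outgoing edges from {sign,test}; recursion stops.
SUM(d) = 0 + 1 + 1 = 2.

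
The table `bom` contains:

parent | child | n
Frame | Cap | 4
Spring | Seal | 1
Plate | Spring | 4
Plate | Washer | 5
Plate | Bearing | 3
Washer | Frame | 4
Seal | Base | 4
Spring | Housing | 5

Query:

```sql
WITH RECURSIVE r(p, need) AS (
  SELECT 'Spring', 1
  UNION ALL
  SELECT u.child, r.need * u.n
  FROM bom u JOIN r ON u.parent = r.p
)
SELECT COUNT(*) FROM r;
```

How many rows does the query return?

4

Base: (Spring, need=1).
Iteration 1: components of {Spring} -> Housing = 1*5 = 5, Seal = 1*1 = 1.
Iteration 2: components of {Housing,Seal} -> Base = 1*4 = 4.
Iteration 3: no further components; recursion stops.
Total rows emitted: 4.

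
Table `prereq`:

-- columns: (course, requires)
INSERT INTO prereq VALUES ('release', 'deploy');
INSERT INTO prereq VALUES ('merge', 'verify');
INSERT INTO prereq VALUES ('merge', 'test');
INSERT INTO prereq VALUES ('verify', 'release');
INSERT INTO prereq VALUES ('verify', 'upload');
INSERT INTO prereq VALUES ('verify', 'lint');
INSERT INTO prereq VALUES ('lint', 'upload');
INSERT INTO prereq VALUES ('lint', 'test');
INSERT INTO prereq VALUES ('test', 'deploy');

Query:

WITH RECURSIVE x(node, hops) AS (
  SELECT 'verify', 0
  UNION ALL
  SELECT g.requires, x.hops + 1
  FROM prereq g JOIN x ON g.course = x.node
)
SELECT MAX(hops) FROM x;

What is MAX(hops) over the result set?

Base: (verify, hops=0).
Iteration 1: edges from {verify} -> (lint, hops=1), (release, hops=1), (upload, hops=1).
Iteration 2: edges from {lint,release,upload} -> (deploy, hops=2), (test, hops=2), (upload, hops=2).
Iteration 3: edges from {deploy,test,upload} -> (deploy, hops=3).
Iteration 4: no outgoing edges from {deploy}; recursion stops.
hops values: 0, 1, 1, 1, 2, 2, 2, 3; the maximum is 3.

3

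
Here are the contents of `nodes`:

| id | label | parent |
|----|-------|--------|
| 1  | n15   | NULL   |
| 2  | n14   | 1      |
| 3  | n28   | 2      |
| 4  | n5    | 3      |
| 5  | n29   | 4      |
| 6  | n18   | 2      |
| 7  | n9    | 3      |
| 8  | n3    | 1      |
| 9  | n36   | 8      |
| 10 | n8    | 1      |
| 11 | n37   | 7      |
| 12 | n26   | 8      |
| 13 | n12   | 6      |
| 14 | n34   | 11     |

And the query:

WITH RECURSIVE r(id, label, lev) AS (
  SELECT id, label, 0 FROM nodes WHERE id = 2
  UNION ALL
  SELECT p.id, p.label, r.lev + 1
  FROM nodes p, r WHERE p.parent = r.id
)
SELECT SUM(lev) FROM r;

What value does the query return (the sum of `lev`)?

18

Base: id=2 (n14) at lev 0.
Iteration 1: rows with parent in {2} -> n28 (id 3, lev 1), n18 (id 6, lev 1).
Iteration 2: rows with parent in {3,6} -> n5 (id 4, lev 2), n9 (id 7, lev 2), n12 (id 13, lev 2).
Iteration 3: rows with parent in {4,7,13} -> n29 (id 5, lev 3), n37 (id 11, lev 3).
Iteration 4: rows with parent in {5,11} -> n34 (id 14, lev 4).
Iteration 5: no rows with parent in {14}; recursion stops.
SUM(lev) = 0 + 1 + 1 + 2 + 2 + 2 + 3 + 3 + 4 = 18.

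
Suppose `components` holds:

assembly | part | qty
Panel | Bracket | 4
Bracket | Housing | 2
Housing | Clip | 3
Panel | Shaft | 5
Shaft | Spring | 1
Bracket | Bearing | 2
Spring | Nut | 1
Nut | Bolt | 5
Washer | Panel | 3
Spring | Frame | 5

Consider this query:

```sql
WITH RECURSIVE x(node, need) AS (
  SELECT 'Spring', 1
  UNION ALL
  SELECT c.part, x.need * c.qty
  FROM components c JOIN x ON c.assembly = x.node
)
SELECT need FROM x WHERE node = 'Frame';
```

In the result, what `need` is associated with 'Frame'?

5

Base: (Spring, need=1).
Iteration 1: components of {Spring} -> Frame = 1*5 = 5, Nut = 1*1 = 1.
Iteration 2: components of {Frame,Nut} -> Bolt = 1*5 = 5.
Iteration 3: no further components; recursion stops.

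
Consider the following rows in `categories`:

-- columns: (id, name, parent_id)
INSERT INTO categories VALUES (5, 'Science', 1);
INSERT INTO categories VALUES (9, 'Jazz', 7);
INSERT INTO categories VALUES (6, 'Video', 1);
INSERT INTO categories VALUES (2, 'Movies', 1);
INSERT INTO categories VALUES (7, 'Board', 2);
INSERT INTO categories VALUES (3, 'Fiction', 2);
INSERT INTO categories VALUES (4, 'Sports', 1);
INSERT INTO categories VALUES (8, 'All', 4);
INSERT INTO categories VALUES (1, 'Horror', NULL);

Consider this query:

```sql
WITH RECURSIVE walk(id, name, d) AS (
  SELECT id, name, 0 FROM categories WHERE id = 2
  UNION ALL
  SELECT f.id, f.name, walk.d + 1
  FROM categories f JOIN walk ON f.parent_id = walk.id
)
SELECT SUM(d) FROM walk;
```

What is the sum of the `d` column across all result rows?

4

Base: id=2 (Movies) at d 0.
Iteration 1: rows with parent_id in {2} -> Fiction (id 3, d 1), Board (id 7, d 1).
Iteration 2: rows with parent_id in {3,7} -> Jazz (id 9, d 2).
Iteration 3: no rows with parent_id in {9}; recursion stops.
SUM(d) = 0 + 1 + 1 + 2 = 4.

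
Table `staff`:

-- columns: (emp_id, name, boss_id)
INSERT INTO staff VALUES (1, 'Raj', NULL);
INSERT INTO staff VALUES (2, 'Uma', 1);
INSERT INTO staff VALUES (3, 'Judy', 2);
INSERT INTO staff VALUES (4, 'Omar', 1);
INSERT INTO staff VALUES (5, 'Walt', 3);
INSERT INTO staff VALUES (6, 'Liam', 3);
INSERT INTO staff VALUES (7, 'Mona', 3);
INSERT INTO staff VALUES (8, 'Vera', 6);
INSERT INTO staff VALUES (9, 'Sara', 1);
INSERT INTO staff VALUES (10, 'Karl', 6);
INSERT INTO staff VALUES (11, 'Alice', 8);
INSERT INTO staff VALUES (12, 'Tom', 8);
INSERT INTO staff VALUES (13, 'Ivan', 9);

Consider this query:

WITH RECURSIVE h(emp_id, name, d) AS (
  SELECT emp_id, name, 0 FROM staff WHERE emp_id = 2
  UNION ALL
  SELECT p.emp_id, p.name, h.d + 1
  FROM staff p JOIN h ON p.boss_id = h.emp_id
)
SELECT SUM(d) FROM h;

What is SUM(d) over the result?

21

Base: emp_id=2 (Uma) at d 0.
Iteration 1: rows with boss_id in {2} -> Judy (id 3, d 1).
Iteration 2: rows with boss_id in {3} -> Walt (id 5, d 2), Liam (id 6, d 2), Mona (id 7, d 2).
Iteration 3: rows with boss_id in {5,6,7} -> Vera (id 8, d 3), Karl (id 10, d 3).
Iteration 4: rows with boss_id in {8,10} -> Alice (id 11, d 4), Tom (id 12, d 4).
Iteration 5: no rows with boss_id in {11,12}; recursion stops.
SUM(d) = 0 + 1 + 2 + 2 + 2 + 3 + 3 + 4 + 4 = 21.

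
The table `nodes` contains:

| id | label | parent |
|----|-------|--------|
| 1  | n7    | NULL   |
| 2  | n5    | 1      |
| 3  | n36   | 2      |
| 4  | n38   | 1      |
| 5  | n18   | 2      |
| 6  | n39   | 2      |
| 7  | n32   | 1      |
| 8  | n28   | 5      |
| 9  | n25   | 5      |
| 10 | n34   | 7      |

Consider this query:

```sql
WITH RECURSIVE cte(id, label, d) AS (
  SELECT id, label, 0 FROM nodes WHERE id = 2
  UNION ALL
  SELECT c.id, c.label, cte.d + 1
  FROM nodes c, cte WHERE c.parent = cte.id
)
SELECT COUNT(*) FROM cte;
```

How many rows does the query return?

Base: id=2 (n5) at d 0.
Iteration 1: rows with parent in {2} -> n36 (id 3, d 1), n18 (id 5, d 1), n39 (id 6, d 1).
Iteration 2: rows with parent in {3,5,6} -> n28 (id 8, d 2), n25 (id 9, d 2).
Iteration 3: no rows with parent in {8,9}; recursion stops.
Total rows emitted: 6.

6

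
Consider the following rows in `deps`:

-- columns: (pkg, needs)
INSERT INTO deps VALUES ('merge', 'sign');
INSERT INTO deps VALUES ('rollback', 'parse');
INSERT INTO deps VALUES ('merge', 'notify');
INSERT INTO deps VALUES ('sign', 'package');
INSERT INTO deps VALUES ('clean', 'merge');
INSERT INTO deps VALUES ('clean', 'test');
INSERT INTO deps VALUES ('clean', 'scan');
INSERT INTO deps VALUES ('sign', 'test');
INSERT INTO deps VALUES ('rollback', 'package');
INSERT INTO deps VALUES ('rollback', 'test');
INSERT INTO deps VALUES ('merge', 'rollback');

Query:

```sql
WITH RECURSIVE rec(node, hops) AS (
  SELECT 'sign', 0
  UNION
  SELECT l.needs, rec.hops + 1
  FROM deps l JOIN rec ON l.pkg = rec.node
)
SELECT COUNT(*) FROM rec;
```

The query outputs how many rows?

Base: (sign, hops=0).
Iteration 1: edges from {sign} -> (package, hops=1), (test, hops=1).
Iteration 2: no outgoing edges from {package,test}; recursion stops.
Total rows emitted: 3.

3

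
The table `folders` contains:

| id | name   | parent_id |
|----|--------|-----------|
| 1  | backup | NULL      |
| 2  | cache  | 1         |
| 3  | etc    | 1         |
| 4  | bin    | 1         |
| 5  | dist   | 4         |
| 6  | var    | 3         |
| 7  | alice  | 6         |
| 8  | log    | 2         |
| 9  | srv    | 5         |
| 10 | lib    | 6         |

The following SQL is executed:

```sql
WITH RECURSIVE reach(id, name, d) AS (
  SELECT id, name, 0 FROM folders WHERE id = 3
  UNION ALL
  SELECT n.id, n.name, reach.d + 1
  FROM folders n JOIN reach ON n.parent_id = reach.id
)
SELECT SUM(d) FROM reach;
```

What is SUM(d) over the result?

Base: id=3 (etc) at d 0.
Iteration 1: rows with parent_id in {3} -> var (id 6, d 1).
Iteration 2: rows with parent_id in {6} -> alice (id 7, d 2), lib (id 10, d 2).
Iteration 3: no rows with parent_id in {7,10}; recursion stops.
SUM(d) = 0 + 1 + 2 + 2 = 5.

5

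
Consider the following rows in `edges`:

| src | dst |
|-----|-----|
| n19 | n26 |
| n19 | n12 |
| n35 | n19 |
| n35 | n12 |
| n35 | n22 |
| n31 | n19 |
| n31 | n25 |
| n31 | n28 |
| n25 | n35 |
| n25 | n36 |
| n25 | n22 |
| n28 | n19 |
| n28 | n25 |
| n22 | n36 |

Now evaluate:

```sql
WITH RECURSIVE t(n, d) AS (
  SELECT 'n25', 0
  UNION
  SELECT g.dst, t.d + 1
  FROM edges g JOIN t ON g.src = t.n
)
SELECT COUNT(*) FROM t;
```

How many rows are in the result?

11

Base: (n25, d=0).
Iteration 1: edges from {n25} -> (n22, d=1), (n35, d=1), (n36, d=1).
Iteration 2: edges from {n22,n35,n36} -> (n12, d=2), (n19, d=2), (n22, d=2), (n36, d=2).
Iteration 3: edges from {n12,n19,n22,n36} -> (n12, d=3), (n26, d=3), (n36, d=3).
Iteration 4: no outgoing edges from {n12,n26,n36}; recursion stops.
Total rows emitted: 11.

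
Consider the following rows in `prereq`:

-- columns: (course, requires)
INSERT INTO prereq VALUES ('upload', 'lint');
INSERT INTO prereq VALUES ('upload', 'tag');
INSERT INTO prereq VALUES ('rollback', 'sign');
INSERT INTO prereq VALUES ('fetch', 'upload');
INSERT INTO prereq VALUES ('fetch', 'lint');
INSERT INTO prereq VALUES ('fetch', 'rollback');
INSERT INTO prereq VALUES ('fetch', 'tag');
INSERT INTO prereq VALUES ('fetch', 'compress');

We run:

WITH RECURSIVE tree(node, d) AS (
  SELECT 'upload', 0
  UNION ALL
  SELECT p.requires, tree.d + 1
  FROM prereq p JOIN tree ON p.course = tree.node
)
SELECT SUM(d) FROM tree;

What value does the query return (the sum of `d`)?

Base: (upload, d=0).
Iteration 1: edges from {upload} -> (lint, d=1), (tag, d=1).
Iteration 2: no outgoing edges from {lint,tag}; recursion stops.
SUM(d) = 0 + 1 + 1 = 2.

2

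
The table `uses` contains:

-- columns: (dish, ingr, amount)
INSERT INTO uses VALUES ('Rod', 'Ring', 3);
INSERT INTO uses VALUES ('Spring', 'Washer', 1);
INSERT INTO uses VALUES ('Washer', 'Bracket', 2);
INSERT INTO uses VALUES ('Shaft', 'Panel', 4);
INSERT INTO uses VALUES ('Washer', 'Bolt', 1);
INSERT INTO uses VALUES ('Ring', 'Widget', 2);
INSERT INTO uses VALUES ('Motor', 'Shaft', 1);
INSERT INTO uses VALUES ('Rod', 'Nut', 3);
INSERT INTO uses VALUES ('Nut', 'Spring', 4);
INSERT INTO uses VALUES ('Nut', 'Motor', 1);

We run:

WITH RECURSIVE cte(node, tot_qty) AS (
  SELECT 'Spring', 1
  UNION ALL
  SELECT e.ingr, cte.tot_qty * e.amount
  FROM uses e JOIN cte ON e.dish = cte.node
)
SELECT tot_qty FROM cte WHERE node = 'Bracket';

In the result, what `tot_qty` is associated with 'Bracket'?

Base: (Spring, tot_qty=1).
Iteration 1: components of {Spring} -> Washer = 1*1 = 1.
Iteration 2: components of {Washer} -> Bolt = 1*1 = 1, Bracket = 1*2 = 2.
Iteration 3: no further components; recursion stops.

2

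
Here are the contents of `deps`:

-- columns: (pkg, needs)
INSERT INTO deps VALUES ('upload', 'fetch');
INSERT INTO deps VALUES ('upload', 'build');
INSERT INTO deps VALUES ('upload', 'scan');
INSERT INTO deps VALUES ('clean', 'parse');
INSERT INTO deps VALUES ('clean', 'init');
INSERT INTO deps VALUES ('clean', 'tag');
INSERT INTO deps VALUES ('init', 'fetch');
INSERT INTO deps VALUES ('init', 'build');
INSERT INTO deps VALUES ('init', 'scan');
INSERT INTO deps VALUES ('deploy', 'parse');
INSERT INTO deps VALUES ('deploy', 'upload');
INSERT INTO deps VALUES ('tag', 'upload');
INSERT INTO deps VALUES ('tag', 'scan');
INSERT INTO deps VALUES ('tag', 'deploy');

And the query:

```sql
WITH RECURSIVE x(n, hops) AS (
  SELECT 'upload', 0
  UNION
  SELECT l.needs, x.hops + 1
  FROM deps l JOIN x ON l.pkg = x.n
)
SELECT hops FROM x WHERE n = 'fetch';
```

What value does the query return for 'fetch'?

Base: (upload, hops=0).
Iteration 1: edges from {upload} -> (build, hops=1), (fetch, hops=1), (scan, hops=1).
Iteration 2: no outgoing edges from {build,fetch,scan}; recursion stops.

1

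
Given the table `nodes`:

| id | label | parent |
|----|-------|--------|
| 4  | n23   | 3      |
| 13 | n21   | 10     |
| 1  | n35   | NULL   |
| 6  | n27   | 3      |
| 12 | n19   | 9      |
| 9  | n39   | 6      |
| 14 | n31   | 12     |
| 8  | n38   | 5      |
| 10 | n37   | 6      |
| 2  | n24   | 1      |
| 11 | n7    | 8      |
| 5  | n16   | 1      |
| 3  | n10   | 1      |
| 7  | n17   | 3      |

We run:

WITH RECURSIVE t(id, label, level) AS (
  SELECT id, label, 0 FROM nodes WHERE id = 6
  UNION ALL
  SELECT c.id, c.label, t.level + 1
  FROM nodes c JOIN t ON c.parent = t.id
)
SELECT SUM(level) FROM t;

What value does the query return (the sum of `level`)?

9

Base: id=6 (n27) at level 0.
Iteration 1: rows with parent in {6} -> n39 (id 9, level 1), n37 (id 10, level 1).
Iteration 2: rows with parent in {9,10} -> n19 (id 12, level 2), n21 (id 13, level 2).
Iteration 3: rows with parent in {12,13} -> n31 (id 14, level 3).
Iteration 4: no rows with parent in {14}; recursion stops.
SUM(level) = 0 + 1 + 1 + 2 + 2 + 3 = 9.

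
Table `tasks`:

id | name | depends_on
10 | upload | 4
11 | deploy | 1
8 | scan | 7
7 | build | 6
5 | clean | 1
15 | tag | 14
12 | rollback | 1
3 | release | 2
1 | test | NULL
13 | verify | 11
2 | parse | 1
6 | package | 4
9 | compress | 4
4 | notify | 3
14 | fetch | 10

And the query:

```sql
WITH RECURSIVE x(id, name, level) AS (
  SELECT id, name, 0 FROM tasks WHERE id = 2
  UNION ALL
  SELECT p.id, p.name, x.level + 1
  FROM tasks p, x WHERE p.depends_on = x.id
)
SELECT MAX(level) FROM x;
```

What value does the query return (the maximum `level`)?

Base: id=2 (parse) at level 0.
Iteration 1: rows with depends_on in {2} -> release (id 3, level 1).
Iteration 2: rows with depends_on in {3} -> notify (id 4, level 2).
Iteration 3: rows with depends_on in {4} -> package (id 6, level 3), compress (id 9, level 3), upload (id 10, level 3).
Iteration 4: rows with depends_on in {6,9,10} -> build (id 7, level 4), fetch (id 14, level 4).
Iteration 5: rows with depends_on in {7,14} -> scan (id 8, level 5), tag (id 15, level 5).
Iteration 6: no rows with depends_on in {8,15}; recursion stops.
level values: 0, 1, 2, 3, 3, 3, 4, 4, 5, 5; the maximum is 5.

5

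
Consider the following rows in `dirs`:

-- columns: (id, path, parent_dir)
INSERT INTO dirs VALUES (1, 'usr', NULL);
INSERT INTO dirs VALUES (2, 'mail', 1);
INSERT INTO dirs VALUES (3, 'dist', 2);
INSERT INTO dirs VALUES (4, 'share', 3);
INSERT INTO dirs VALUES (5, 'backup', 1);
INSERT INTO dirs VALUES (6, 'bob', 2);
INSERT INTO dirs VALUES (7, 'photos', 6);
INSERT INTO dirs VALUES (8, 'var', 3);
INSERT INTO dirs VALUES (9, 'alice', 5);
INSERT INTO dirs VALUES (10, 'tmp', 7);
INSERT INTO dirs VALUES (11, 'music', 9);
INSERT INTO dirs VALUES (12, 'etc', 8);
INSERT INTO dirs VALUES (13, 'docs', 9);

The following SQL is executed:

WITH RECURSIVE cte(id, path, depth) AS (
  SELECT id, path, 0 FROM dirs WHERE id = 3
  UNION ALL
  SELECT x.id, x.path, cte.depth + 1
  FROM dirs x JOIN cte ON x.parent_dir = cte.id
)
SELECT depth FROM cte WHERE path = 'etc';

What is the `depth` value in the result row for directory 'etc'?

Base: id=3 (dist) at depth 0.
Iteration 1: rows with parent_dir in {3} -> share (id 4, depth 1), var (id 8, depth 1).
Iteration 2: rows with parent_dir in {4,8} -> etc (id 12, depth 2).
Iteration 3: no rows with parent_dir in {12}; recursion stops.

2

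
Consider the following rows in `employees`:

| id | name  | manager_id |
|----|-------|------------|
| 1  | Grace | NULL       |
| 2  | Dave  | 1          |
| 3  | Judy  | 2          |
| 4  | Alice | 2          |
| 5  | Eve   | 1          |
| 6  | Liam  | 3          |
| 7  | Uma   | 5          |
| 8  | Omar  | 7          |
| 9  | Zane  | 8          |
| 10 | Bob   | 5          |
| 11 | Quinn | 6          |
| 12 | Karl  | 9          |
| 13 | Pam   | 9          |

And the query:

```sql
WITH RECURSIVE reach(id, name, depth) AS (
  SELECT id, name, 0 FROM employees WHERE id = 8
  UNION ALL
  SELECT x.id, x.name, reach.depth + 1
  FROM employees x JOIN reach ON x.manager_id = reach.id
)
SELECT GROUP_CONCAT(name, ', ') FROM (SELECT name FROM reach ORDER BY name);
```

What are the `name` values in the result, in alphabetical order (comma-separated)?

Karl, Omar, Pam, Zane

Base: id=8 (Omar) at depth 0.
Iteration 1: rows with manager_id in {8} -> Zane (id 9, depth 1).
Iteration 2: rows with manager_id in {9} -> Karl (id 12, depth 2), Pam (id 13, depth 2).
Iteration 3: no rows with manager_id in {12,13}; recursion stops.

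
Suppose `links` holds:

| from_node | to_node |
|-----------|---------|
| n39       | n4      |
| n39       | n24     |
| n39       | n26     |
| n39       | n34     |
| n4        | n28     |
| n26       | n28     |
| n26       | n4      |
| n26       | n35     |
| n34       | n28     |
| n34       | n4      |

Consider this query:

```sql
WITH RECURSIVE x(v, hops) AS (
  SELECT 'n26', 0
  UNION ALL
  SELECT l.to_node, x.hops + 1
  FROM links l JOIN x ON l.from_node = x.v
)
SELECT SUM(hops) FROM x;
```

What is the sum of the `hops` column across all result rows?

Base: (n26, hops=0).
Iteration 1: edges from {n26} -> (n28, hops=1), (n35, hops=1), (n4, hops=1).
Iteration 2: edges from {n28,n35,n4} -> (n28, hops=2).
Iteration 3: no outgoing edges from {n28}; recursion stops.
SUM(hops) = 0 + 1 + 1 + 1 + 2 = 5.

5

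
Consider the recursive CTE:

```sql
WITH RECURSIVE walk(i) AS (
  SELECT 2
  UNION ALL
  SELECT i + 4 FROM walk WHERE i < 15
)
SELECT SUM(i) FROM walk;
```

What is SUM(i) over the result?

Base: i=2.
Iteration 1: 2 < 15 holds -> i = 2 + 4 = 6.
Iteration 2: 6 < 15 holds -> i = 6 + 4 = 10.
Iteration 3: 10 < 15 holds -> i = 10 + 4 = 14.
Iteration 4: 14 < 15 holds -> i = 14 + 4 = 18.
Iteration 5: 18 < 15 fails; recursion stops.
SUM(i) = 2 + 6 + 10 + 14 + 18 = 50.

50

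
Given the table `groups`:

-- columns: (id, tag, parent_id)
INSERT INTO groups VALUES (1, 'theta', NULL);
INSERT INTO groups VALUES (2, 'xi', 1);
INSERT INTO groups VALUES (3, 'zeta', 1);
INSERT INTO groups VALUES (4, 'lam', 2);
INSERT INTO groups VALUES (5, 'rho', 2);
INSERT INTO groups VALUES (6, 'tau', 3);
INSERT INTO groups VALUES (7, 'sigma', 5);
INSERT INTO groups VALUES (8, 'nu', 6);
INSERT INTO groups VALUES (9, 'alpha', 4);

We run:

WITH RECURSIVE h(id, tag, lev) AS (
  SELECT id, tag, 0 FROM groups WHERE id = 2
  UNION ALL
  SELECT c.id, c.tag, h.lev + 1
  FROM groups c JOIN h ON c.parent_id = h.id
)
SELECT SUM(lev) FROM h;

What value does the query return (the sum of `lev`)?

Base: id=2 (xi) at lev 0.
Iteration 1: rows with parent_id in {2} -> lam (id 4, lev 1), rho (id 5, lev 1).
Iteration 2: rows with parent_id in {4,5} -> sigma (id 7, lev 2), alpha (id 9, lev 2).
Iteration 3: no rows with parent_id in {7,9}; recursion stops.
SUM(lev) = 0 + 1 + 1 + 2 + 2 = 6.

6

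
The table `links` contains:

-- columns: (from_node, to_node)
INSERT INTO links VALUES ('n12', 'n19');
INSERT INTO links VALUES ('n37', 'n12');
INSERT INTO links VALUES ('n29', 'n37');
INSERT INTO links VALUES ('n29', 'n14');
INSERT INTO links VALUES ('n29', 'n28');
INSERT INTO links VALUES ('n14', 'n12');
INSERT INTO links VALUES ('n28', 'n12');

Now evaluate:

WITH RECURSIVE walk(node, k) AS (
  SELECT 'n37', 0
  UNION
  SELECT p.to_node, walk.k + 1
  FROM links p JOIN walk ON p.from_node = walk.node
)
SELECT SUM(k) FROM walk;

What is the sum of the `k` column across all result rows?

3

Base: (n37, k=0).
Iteration 1: edges from {n37} -> (n12, k=1).
Iteration 2: edges from {n12} -> (n19, k=2).
Iteration 3: no outgoing edges from {n19}; recursion stops.
SUM(k) = 0 + 1 + 2 = 3.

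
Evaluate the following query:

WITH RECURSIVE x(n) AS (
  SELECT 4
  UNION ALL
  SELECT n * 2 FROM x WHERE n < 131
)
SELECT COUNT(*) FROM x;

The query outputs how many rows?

Base: n=4.
Iteration 1: 4 < 131 holds -> n = 4 * 2 = 8.
Iteration 2: 8 < 131 holds -> n = 8 * 2 = 16.
Iteration 3: 16 < 131 holds -> n = 16 * 2 = 32.
Iteration 4: 32 < 131 holds -> n = 32 * 2 = 64.
Iteration 5: 64 < 131 holds -> n = 64 * 2 = 128.
Iteration 6: 128 < 131 holds -> n = 128 * 2 = 256.
Iteration 7: 256 < 131 fails; recursion stops.
Total rows emitted: 7.

7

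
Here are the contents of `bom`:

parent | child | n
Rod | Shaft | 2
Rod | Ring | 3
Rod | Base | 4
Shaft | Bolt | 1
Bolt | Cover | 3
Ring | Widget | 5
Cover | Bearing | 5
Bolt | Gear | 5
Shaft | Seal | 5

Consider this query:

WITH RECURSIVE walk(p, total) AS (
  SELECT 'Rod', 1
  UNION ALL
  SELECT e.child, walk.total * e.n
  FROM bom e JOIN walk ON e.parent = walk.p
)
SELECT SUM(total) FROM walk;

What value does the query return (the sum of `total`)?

83

Base: (Rod, total=1).
Iteration 1: components of {Rod} -> Base = 1*4 = 4, Ring = 1*3 = 3, Shaft = 1*2 = 2.
Iteration 2: components of {Base,Ring,Shaft} -> Bolt = 2*1 = 2, Seal = 2*5 = 10, Widget = 3*5 = 15.
Iteration 3: components of {Bolt,Seal,Widget} -> Cover = 2*3 = 6, Gear = 2*5 = 10.
Iteration 4: components of {Cover,Gear} -> Bearing = 6*5 = 30.
Iteration 5: no further components; recursion stops.
SUM(total) = 1 + 2 + 3 + 4 + 2 + 10 + 15 + 6 + 10 + 30 = 83.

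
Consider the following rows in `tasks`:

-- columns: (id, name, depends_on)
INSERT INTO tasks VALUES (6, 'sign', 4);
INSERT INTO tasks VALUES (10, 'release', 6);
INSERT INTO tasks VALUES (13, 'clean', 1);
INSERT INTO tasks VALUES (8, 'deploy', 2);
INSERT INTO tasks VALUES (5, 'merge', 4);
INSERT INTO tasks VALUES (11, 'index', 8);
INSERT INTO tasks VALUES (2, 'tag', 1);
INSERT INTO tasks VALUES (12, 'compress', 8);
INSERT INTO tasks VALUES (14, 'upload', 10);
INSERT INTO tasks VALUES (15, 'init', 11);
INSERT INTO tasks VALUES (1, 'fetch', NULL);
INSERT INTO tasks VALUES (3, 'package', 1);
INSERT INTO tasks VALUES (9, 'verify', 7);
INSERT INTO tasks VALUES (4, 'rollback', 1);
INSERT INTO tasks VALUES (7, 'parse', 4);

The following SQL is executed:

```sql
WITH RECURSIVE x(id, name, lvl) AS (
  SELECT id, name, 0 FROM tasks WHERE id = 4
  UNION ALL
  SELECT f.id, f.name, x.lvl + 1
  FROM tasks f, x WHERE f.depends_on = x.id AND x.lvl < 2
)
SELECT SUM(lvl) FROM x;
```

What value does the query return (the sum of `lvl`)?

Base: id=4 (rollback) at lvl 0.
Iteration 1: rows with depends_on in {4} -> merge (id 5, lvl 1), sign (id 6, lvl 1), parse (id 7, lvl 1).
Iteration 2: rows with depends_on in {5,6,7} -> verify (id 9, lvl 2), release (id 10, lvl 2).
Iteration 3: lvl < 2 fails for all current rows; recursion stops.
SUM(lvl) = 0 + 1 + 1 + 1 + 2 + 2 = 7.

7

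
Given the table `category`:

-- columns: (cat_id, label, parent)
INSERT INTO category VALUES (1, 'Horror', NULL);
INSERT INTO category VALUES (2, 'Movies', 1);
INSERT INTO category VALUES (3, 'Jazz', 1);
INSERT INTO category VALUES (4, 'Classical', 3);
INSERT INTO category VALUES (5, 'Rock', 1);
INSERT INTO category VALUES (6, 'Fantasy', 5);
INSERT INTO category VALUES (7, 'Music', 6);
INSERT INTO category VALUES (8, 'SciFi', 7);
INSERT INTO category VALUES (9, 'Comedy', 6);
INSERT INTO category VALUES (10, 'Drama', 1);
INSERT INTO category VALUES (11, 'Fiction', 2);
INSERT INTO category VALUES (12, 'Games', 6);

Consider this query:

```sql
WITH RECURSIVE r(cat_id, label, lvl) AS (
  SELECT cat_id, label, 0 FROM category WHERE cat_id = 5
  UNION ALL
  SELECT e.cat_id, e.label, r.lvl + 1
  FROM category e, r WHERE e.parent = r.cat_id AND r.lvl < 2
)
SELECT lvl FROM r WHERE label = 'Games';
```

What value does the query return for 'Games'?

2

Base: cat_id=5 (Rock) at lvl 0.
Iteration 1: rows with parent in {5} -> Fantasy (id 6, lvl 1).
Iteration 2: rows with parent in {6} -> Music (id 7, lvl 2), Comedy (id 9, lvl 2), Games (id 12, lvl 2).
Iteration 3: lvl < 2 fails for all current rows; recursion stops.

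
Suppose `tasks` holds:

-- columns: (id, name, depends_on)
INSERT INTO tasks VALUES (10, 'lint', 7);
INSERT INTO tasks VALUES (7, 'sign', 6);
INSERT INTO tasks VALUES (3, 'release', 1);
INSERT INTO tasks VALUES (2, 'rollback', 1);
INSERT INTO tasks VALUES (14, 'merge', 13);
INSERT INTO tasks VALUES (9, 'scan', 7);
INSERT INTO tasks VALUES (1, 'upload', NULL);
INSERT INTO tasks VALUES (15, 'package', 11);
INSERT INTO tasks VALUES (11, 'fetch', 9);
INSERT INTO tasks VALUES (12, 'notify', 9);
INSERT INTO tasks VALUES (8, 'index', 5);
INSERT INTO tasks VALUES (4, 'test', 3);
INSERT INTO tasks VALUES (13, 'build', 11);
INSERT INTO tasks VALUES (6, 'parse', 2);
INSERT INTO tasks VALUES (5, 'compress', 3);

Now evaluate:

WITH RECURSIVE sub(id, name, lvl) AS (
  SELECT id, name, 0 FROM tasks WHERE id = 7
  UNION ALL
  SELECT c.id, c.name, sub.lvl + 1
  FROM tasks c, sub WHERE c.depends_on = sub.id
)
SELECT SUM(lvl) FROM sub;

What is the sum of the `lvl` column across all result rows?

16

Base: id=7 (sign) at lvl 0.
Iteration 1: rows with depends_on in {7} -> scan (id 9, lvl 1), lint (id 10, lvl 1).
Iteration 2: rows with depends_on in {9,10} -> fetch (id 11, lvl 2), notify (id 12, lvl 2).
Iteration 3: rows with depends_on in {11,12} -> build (id 13, lvl 3), package (id 15, lvl 3).
Iteration 4: rows with depends_on in {13,15} -> merge (id 14, lvl 4).
Iteration 5: no rows with depends_on in {14}; recursion stops.
SUM(lvl) = 0 + 1 + 1 + 2 + 2 + 3 + 3 + 4 = 16.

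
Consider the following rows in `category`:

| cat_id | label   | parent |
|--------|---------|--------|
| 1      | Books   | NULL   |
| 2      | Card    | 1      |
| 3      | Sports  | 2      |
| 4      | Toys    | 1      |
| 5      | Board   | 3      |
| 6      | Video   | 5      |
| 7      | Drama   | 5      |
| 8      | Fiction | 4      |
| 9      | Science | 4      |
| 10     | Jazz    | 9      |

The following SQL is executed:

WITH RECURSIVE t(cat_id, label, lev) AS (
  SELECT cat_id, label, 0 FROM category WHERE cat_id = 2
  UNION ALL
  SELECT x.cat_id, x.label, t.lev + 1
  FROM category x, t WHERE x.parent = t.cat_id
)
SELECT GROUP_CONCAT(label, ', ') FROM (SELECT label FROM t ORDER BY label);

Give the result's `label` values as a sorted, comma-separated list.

Base: cat_id=2 (Card) at lev 0.
Iteration 1: rows with parent in {2} -> Sports (id 3, lev 1).
Iteration 2: rows with parent in {3} -> Board (id 5, lev 2).
Iteration 3: rows with parent in {5} -> Video (id 6, lev 3), Drama (id 7, lev 3).
Iteration 4: no rows with parent in {6,7}; recursion stops.

Board, Card, Drama, Sports, Video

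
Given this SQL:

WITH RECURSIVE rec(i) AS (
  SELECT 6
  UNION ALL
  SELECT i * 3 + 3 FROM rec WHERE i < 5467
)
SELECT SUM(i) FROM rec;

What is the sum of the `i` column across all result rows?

Base: i=6.
Iteration 1: 6 < 5467 holds -> i = 6 * 3 + 3 = 21.
Iteration 2: 21 < 5467 holds -> i = 21 * 3 + 3 = 66.
Iteration 3: 66 < 5467 holds -> i = 66 * 3 + 3 = 201.
Iteration 4: 201 < 5467 holds -> i = 201 * 3 + 3 = 606.
Iteration 5: 606 < 5467 holds -> i = 606 * 3 + 3 = 1821.
Iteration 6: 1821 < 5467 holds -> i = 1821 * 3 + 3 = 5466.
Iteration 7: 5466 < 5467 holds -> i = 5466 * 3 + 3 = 16401.
Iteration 8: 16401 < 5467 fails; recursion stops.
SUM(i) = 6 + 21 + 66 + 201 + 606 + 1821 + 5466 + 16401 = 24588.

24588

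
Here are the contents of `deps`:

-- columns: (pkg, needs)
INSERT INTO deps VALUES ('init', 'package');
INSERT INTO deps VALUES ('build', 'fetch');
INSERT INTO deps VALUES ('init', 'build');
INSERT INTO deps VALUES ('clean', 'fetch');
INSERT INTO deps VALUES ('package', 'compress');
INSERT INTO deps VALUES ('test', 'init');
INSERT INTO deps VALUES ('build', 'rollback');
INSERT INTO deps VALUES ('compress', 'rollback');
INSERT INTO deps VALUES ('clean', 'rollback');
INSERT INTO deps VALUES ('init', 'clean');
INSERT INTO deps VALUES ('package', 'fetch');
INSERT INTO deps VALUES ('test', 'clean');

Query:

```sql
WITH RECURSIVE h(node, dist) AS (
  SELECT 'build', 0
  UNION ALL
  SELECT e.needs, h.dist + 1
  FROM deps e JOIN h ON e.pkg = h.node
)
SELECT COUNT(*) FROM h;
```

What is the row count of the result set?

Base: (build, dist=0).
Iteration 1: edges from {build} -> (fetch, dist=1), (rollback, dist=1).
Iteration 2: no outgoing edges from {fetch,rollback}; recursion stops.
Total rows emitted: 3.

3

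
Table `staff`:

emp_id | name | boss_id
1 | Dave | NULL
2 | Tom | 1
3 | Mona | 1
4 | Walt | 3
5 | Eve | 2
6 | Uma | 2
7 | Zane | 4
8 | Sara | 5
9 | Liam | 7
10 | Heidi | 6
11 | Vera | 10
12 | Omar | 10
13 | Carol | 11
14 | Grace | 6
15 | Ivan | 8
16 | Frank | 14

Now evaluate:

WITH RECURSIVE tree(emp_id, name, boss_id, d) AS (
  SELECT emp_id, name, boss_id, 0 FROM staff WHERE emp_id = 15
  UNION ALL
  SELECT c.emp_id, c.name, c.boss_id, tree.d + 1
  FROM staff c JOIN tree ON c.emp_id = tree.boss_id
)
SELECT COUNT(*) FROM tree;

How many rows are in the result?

5

Base: emp_id=15 (Ivan), boss_id=8, d 0.
Iteration 1: join on emp_id=8 -> Sara (id 8, boss_id=5, d 1).
Iteration 2: join on emp_id=5 -> Eve (id 5, boss_id=2, d 2).
Iteration 3: join on emp_id=2 -> Tom (id 2, boss_id=1, d 3).
Iteration 4: join on emp_id=1 -> Dave (id 1, boss_id=NULL, d 4).
Iteration 5: boss_id is NULL; no match; recursion stops.
Total rows emitted: 5.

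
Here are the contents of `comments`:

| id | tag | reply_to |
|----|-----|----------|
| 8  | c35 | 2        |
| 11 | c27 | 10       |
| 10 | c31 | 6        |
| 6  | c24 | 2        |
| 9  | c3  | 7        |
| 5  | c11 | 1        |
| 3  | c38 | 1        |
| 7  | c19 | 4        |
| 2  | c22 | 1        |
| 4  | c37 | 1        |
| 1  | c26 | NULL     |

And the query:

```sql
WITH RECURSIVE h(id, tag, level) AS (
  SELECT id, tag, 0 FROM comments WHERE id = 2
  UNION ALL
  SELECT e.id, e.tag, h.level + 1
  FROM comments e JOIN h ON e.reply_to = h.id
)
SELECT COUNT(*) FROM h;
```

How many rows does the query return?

Base: id=2 (c22) at level 0.
Iteration 1: rows with reply_to in {2} -> c24 (id 6, level 1), c35 (id 8, level 1).
Iteration 2: rows with reply_to in {6,8} -> c31 (id 10, level 2).
Iteration 3: rows with reply_to in {10} -> c27 (id 11, level 3).
Iteration 4: no rows with reply_to in {11}; recursion stops.
Total rows emitted: 5.

5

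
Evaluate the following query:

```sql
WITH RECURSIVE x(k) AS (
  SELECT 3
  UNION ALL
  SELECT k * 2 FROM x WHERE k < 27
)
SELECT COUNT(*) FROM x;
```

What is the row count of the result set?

Base: k=3.
Iteration 1: 3 < 27 holds -> k = 3 * 2 = 6.
Iteration 2: 6 < 27 holds -> k = 6 * 2 = 12.
Iteration 3: 12 < 27 holds -> k = 12 * 2 = 24.
Iteration 4: 24 < 27 holds -> k = 24 * 2 = 48.
Iteration 5: 48 < 27 fails; recursion stops.
Total rows emitted: 5.

5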